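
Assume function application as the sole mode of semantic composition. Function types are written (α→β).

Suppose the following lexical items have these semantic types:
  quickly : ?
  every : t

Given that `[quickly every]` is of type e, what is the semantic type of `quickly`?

(t→e)

At [quickly every] (required: e): every is t, which is not a function with range e; hence quickly is the functor — type (t→e).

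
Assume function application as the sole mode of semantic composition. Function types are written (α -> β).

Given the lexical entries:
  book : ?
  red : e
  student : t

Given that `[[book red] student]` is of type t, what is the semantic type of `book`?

At [[book red] student] (required: t): student is t, which is not a function with range t; hence [book red] is the functor — type (t -> t).
At [book red] (required: (t -> t)): red is e, which is not a function with range (t -> t); hence book is the functor — type (e -> (t -> t)).

(e -> (t -> t))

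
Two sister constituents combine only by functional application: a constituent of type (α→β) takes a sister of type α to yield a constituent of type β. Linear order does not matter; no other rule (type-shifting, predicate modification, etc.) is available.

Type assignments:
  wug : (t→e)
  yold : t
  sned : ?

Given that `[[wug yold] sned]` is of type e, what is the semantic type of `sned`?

(e→e)

At [[wug yold] sned] (required: e): [wug yold] is e, which is not a function with range e; hence sned is the functor — type (e→e).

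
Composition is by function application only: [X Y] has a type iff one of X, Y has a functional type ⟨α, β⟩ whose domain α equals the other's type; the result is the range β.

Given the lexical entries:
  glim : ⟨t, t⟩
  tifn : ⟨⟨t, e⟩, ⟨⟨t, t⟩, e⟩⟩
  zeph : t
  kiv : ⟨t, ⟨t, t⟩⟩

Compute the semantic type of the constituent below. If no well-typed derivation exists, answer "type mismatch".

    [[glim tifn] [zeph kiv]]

[glim tifn]: ⟨t, t⟩ and ⟨⟨t, e⟩, ⟨⟨t, t⟩, e⟩⟩ cannot combine by function application — type clash.

type mismatch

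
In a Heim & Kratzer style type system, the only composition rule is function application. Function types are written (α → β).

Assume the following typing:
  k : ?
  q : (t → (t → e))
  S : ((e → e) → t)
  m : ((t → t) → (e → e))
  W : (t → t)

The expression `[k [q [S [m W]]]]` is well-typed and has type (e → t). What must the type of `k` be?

At [k [q [S [m W]]]] (required: (e → t)): [q [S [m W]]] is (t → e), which is not a function with range (e → t); hence k is the functor — type ((t → e) → (e → t)).

((t → e) → (e → t))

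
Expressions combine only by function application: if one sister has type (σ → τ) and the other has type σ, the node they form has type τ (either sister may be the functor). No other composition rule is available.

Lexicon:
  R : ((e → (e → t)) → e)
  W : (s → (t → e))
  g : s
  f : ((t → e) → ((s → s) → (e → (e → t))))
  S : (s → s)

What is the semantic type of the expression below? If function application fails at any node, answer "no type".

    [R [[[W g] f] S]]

e

[W g]: W is (s → (t → e)), g is s; result (t → e).
[[W g] f]: f is ((t → e) → ((s → s) → (e → (e → t)))), [W g] is (t → e); result ((s → s) → (e → (e → t))).
[[[W g] f] S]: [[W g] f] is ((s → s) → (e → (e → t))), S is (s → s); result (e → (e → t)).
[R [[[W g] f] S]]: R is ((e → (e → t)) → e), [[[W g] f] S] is (e → (e → t)); result e.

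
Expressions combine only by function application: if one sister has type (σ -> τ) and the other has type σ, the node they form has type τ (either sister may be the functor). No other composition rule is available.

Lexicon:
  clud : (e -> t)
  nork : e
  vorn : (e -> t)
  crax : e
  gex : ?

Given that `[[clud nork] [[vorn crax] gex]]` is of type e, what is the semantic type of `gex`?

[[clud nork] [[vorn crax] gex]] is required to be e. [clud nork] : t cannot yield e as functor, so [[vorn crax] gex] : (t -> e).
[[vorn crax] gex] is required to be (t -> e). [vorn crax] : t cannot yield (t -> e) as functor, so gex : (t -> (t -> e)).

(t -> (t -> e))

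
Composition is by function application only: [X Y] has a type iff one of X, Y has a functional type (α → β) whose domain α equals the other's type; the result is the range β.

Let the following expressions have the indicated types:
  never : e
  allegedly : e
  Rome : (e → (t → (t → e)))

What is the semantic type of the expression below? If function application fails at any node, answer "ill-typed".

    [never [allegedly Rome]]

At [allegedly Rome], Rome : (e → (t → (t → e))) takes allegedly : e, giving (t → (t → e)).
[never [allegedly Rome]]: e and (t → (t → e)) cannot combine by function application — type clash.

ill-typed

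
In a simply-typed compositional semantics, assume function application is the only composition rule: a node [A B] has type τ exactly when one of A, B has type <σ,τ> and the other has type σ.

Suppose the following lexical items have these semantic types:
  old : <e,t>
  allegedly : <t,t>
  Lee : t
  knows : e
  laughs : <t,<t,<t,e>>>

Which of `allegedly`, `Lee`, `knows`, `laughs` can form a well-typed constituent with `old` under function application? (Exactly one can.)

knows

allegedly : <t,t> — old needs e; allegedly needs t; neither fits.
Lee : t — old needs e; Lee needs nothing (atomic); neither fits.
knows — combines: old : <e,t> takes knows : e as argument, giving t.
laughs : <t,<t,<t,e>>> — old needs e; laughs needs t; neither fits.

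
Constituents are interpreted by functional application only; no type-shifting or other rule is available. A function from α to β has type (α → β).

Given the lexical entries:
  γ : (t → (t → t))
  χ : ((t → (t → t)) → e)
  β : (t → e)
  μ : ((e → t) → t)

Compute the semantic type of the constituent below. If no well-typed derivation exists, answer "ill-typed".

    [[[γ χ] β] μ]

At [γ χ], χ : ((t → (t → t)) → e) takes γ : (t → (t → t)), giving e.
At [[γ χ] β]: neither e nor (t → e) can take the other as argument; the node is ill-typed.

ill-typed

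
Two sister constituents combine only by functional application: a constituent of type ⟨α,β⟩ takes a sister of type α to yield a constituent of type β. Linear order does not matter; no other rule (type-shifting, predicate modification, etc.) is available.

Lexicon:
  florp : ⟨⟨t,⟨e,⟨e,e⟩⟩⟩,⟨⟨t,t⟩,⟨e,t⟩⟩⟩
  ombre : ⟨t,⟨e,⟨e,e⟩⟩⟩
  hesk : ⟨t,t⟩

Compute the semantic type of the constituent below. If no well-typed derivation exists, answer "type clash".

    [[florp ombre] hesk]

⟨e,t⟩

[florp ombre]: ⟨⟨t,⟨e,⟨e,e⟩⟩⟩,⟨⟨t,t⟩,⟨e,t⟩⟩⟩ applied to ⟨t,⟨e,⟨e,e⟩⟩⟩ yields ⟨⟨t,t⟩,⟨e,t⟩⟩.
[[florp ombre] hesk]: ⟨⟨t,t⟩,⟨e,t⟩⟩ applied to ⟨t,t⟩ yields ⟨e,t⟩.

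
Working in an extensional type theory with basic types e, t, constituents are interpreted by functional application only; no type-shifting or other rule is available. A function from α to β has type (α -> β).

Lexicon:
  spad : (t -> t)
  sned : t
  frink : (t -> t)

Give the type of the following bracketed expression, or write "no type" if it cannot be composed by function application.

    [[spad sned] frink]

t

[spad sned]: (t -> t) applied to t yields t.
[[spad sned] frink]: (t -> t) applied to t yields t.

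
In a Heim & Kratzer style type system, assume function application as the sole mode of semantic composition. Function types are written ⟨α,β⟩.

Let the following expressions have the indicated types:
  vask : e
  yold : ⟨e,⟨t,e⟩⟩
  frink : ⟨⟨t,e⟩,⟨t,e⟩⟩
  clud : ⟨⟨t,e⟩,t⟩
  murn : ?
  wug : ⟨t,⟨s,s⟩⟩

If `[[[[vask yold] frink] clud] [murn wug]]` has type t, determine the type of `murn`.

For [[[[vask yold] frink] clud] [murn wug]] to have type t with [[[vask yold] frink] clud] of type t, [murn wug] must be the function: [murn wug] : ⟨t,t⟩.
For [murn wug] to have type ⟨t,t⟩ with wug of type ⟨t,⟨s,s⟩⟩, murn must be the function: murn : ⟨⟨t,⟨s,s⟩⟩,⟨t,t⟩⟩.

⟨⟨t,⟨s,s⟩⟩,⟨t,t⟩⟩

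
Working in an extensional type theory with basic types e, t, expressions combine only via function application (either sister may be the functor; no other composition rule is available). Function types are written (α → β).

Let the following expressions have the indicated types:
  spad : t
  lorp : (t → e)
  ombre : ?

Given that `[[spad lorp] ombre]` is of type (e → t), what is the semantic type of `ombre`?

For [[spad lorp] ombre] to have type (e → t) with [spad lorp] of type e, ombre must be the function: ombre : (e → (e → t)).

(e → (e → t))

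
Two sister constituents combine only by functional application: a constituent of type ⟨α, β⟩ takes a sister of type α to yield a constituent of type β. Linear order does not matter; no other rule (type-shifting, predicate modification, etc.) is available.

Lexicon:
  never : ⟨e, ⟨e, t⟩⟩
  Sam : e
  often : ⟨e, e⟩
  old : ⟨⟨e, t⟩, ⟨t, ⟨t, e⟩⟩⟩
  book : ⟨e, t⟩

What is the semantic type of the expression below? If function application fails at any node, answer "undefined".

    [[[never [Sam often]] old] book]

undefined

[Sam often]: functor often : ⟨e, e⟩, argument Sam : e; result e.
[never [Sam often]]: functor never : ⟨e, ⟨e, t⟩⟩, argument [Sam often] : e; result ⟨e, t⟩.
[[never [Sam often]] old]: functor old : ⟨⟨e, t⟩, ⟨t, ⟨t, e⟩⟩⟩, argument [never [Sam often]] : ⟨e, t⟩; result ⟨t, ⟨t, e⟩⟩.
At [[[never [Sam often]] old] book]: neither ⟨t, ⟨t, e⟩⟩ nor ⟨e, t⟩ can take the other as argument; the node is ill-typed.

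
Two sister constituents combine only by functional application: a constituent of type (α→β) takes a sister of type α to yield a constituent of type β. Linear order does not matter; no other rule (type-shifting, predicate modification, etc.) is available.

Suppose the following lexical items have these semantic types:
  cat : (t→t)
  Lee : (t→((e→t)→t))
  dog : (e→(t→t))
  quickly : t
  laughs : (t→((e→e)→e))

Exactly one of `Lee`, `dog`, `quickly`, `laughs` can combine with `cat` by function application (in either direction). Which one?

Lee : (t→((e→t)→t)) — neither side's domain matches the other.
dog : (e→(t→t)) — neither side's domain matches the other.
quickly — combines: cat : (t→t) takes quickly : t as argument, giving t.
laughs : (t→((e→e)→e)) — neither side's domain matches the other.

quickly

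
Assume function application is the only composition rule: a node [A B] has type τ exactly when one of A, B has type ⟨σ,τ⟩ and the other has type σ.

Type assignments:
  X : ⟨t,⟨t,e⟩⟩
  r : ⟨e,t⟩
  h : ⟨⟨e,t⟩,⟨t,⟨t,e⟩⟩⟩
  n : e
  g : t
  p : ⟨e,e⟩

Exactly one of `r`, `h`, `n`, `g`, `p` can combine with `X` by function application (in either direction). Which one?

g

r : ⟨e,t⟩ — neither side's domain matches the other.
h : ⟨⟨e,t⟩,⟨t,⟨t,e⟩⟩⟩ — neither side's domain matches the other.
n : e — neither side's domain matches the other.
g — combines: X : ⟨t,⟨t,e⟩⟩ takes g : t as argument, giving ⟨t,e⟩.
p : ⟨e,e⟩ — neither side's domain matches the other.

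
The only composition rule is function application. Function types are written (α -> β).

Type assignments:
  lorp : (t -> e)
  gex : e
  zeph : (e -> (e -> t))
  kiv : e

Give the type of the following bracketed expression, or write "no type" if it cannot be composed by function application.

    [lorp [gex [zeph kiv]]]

e

At [zeph kiv], zeph : (e -> (e -> t)) takes kiv : e, giving (e -> t).
At [gex [zeph kiv]], [zeph kiv] : (e -> t) takes gex : e, giving t.
At [lorp [gex [zeph kiv]]], lorp : (t -> e) takes [gex [zeph kiv]] : t, giving e.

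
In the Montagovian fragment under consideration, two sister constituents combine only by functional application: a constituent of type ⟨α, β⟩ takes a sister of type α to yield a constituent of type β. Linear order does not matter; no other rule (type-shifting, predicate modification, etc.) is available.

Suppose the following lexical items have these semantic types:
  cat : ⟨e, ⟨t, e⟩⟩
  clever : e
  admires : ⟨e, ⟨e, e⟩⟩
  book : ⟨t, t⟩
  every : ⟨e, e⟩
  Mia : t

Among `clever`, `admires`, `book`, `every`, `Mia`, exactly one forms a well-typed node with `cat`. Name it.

clever — combines: cat : ⟨e, ⟨t, e⟩⟩ takes clever : e as argument, giving ⟨t, e⟩.
admires : ⟨e, ⟨e, e⟩⟩ — neither side's domain matches the other.
book : ⟨t, t⟩ — neither side's domain matches the other.
every : ⟨e, e⟩ — neither side's domain matches the other.
Mia : t — neither side's domain matches the other.

clever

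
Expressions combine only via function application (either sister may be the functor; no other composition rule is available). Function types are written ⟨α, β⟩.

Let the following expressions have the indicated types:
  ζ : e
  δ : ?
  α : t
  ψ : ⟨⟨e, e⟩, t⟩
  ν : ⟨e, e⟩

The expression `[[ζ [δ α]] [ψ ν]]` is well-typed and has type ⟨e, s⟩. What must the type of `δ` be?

For [[ζ [δ α]] [ψ ν]] to have type ⟨e, s⟩ with [ψ ν] of type t, [ζ [δ α]] must be the function: [ζ [δ α]] : ⟨t, ⟨e, s⟩⟩.
For [ζ [δ α]] to have type ⟨t, ⟨e, s⟩⟩ with ζ of type e, [δ α] must be the function: [δ α] : ⟨e, ⟨t, ⟨e, s⟩⟩⟩.
For [δ α] to have type ⟨e, ⟨t, ⟨e, s⟩⟩⟩ with α of type t, δ must be the function: δ : ⟨t, ⟨e, ⟨t, ⟨e, s⟩⟩⟩⟩.

⟨t, ⟨e, ⟨t, ⟨e, s⟩⟩⟩⟩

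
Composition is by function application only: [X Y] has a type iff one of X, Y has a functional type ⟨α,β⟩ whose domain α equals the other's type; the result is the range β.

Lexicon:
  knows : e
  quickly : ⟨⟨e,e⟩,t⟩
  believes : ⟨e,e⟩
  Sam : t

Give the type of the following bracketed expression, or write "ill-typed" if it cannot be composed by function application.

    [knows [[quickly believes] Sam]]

[quickly believes]: ⟨⟨e,e⟩,t⟩ applied to ⟨e,e⟩ yields t.
[[quickly believes] Sam]: t and t cannot combine by function application — type clash.

ill-typed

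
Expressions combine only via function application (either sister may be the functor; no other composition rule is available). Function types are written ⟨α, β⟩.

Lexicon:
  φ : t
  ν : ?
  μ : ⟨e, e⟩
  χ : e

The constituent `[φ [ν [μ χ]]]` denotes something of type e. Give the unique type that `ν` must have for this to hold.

At [φ [ν [μ χ]]] (required: e): φ is t, which is not a function with range e; hence [ν [μ χ]] is the functor — type ⟨t, e⟩.
At [ν [μ χ]] (required: ⟨t, e⟩): [μ χ] is e, which is not a function with range ⟨t, e⟩; hence ν is the functor — type ⟨e, ⟨t, e⟩⟩.

⟨e, ⟨t, e⟩⟩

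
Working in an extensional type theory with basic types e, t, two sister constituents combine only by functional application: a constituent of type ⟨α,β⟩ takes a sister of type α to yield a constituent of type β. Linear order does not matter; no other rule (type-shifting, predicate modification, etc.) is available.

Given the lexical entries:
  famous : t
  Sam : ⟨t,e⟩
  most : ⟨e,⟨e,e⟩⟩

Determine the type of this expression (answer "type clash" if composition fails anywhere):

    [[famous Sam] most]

[famous Sam]: ⟨t,e⟩ applied to t yields e.
[[famous Sam] most]: ⟨e,⟨e,e⟩⟩ applied to e yields ⟨e,e⟩.

⟨e,e⟩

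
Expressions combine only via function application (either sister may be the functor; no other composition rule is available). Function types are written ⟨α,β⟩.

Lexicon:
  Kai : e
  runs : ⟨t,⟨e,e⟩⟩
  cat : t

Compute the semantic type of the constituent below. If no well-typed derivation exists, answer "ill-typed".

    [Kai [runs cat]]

[runs cat] — runs of type ⟨t,⟨e,e⟩⟩ combines with cat of type t: type ⟨e,e⟩.
[Kai [runs cat]] — [runs cat] of type ⟨e,e⟩ combines with Kai of type e: type e.

e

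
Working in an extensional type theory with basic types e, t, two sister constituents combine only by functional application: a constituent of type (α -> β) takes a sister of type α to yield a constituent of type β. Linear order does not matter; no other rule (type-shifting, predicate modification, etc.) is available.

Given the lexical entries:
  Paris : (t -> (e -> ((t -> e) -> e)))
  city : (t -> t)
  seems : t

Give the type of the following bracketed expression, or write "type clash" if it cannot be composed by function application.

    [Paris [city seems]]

(e -> ((t -> e) -> e))

[city seems]: functor city : (t -> t), argument seems : t; result t.
[Paris [city seems]]: functor Paris : (t -> (e -> ((t -> e) -> e))), argument [city seems] : t; result (e -> ((t -> e) -> e)).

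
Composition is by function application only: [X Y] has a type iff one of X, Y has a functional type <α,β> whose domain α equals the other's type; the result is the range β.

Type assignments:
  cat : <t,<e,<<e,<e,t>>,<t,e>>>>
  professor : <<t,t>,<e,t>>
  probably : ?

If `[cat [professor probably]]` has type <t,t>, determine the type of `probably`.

[cat [professor probably]] is required to be <t,t>. cat : <t,<e,<<e,<e,t>>,<t,e>>>> cannot yield <t,t> as functor, so [professor probably] : <<t,<e,<<e,<e,t>>,<t,e>>>>,<t,t>>.
[professor probably] is required to be <<t,<e,<<e,<e,t>>,<t,e>>>>,<t,t>>. professor : <<t,t>,<e,t>> cannot yield <<t,<e,<<e,<e,t>>,<t,e>>>>,<t,t>> as functor, so probably : <<<t,t>,<e,t>>,<<t,<e,<<e,<e,t>>,<t,e>>>>,<t,t>>>.

<<<t,t>,<e,t>>,<<t,<e,<<e,<e,t>>,<t,e>>>>,<t,t>>>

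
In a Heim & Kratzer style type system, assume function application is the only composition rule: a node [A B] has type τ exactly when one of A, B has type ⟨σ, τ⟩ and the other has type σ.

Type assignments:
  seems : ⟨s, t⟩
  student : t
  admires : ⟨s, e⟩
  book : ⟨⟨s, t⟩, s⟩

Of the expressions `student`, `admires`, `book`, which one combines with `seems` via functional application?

student : t — neither side's domain matches the other.
admires : ⟨s, e⟩ — neither side's domain matches the other.
book — combines: book : ⟨⟨s, t⟩, s⟩ takes seems : ⟨s, t⟩ as argument, giving s.

book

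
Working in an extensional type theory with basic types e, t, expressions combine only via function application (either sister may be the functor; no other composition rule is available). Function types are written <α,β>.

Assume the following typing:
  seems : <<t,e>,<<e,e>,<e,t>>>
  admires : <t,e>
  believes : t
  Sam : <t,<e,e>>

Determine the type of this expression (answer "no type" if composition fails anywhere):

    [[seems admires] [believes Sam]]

[seems admires]: functor seems : <<t,e>,<<e,e>,<e,t>>>, argument admires : <t,e>; result <<e,e>,<e,t>>.
[believes Sam]: functor Sam : <t,<e,e>>, argument believes : t; result <e,e>.
[[seems admires] [believes Sam]]: functor [seems admires] : <<e,e>,<e,t>>, argument [believes Sam] : <e,e>; result <e,t>.

<e,t>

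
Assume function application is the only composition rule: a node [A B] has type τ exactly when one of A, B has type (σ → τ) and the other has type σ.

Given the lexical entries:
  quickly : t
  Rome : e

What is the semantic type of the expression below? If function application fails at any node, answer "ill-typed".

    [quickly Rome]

At [quickly Rome]: neither t nor e can take the other as argument; the node is ill-typed.

ill-typed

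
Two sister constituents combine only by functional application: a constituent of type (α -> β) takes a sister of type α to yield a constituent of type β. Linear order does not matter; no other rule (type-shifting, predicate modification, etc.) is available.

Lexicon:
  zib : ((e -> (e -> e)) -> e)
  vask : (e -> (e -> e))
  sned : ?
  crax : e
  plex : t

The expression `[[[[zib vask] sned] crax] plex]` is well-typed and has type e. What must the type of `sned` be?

(e -> (e -> (t -> e)))

[[[[zib vask] sned] crax] plex] must have type e. The sister plex has type t; that is not a function onto e, so [[[zib vask] sned] crax] must be the functor, of type (t -> e).
[[[zib vask] sned] crax] must have type (t -> e). The sister crax has type e; that is not a function onto (t -> e), so [[zib vask] sned] must be the functor, of type (e -> (t -> e)).
[[zib vask] sned] must have type (e -> (t -> e)). The sister [zib vask] has type e; that is not a function onto (e -> (t -> e)), so sned must be the functor, of type (e -> (e -> (t -> e))).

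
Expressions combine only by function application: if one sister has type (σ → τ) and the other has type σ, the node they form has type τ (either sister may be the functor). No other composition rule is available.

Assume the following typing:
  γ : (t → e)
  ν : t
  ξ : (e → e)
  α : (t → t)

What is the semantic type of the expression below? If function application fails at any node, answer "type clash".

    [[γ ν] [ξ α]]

type clash

[γ ν]: functor γ : (t → e), argument ν : t; result e.
[ξ α]: (e → e) and (t → t) cannot combine by function application — type clash.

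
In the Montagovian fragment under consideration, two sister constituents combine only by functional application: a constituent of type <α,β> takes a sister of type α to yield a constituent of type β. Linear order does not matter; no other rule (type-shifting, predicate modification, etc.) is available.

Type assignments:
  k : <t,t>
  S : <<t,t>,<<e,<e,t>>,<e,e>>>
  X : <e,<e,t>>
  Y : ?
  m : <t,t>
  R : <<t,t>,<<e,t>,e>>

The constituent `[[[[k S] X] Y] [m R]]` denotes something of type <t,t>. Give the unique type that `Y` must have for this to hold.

For [[[[k S] X] Y] [m R]] to have type <t,t> with [m R] of type <<e,t>,e>, [[[k S] X] Y] must be the function: [[[k S] X] Y] : <<<e,t>,e>,<t,t>>.
For [[[k S] X] Y] to have type <<<e,t>,e>,<t,t>> with [[k S] X] of type <e,e>, Y must be the function: Y : <<e,e>,<<<e,t>,e>,<t,t>>>.

<<e,e>,<<<e,t>,e>,<t,t>>>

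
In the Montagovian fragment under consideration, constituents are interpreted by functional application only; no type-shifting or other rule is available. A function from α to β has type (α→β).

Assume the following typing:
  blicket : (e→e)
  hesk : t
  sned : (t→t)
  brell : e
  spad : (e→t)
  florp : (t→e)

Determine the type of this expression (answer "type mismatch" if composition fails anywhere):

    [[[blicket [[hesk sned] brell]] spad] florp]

type mismatch

[hesk sned]: (t→t) applied to t yields t.
[[hesk sned] brell]: t with e — neither is a function whose domain matches the other; composition fails here.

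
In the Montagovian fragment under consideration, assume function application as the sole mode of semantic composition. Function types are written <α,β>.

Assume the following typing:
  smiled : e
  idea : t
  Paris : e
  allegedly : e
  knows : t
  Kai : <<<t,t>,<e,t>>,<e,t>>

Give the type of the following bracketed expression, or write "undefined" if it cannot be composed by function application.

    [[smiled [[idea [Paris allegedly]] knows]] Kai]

At [Paris allegedly]: neither e nor e can take the other as argument; the node is ill-typed.

undefined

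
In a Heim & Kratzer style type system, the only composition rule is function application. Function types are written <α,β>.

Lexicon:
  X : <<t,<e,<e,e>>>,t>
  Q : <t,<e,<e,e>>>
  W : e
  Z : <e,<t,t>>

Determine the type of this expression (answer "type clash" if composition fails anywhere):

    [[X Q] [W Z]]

t

[X Q] — X of type <<t,<e,<e,e>>>,t> combines with Q of type <t,<e,<e,e>>>: type t.
[W Z] — Z of type <e,<t,t>> combines with W of type e: type <t,t>.
[[X Q] [W Z]] — [W Z] of type <t,t> combines with [X Q] of type t: type t.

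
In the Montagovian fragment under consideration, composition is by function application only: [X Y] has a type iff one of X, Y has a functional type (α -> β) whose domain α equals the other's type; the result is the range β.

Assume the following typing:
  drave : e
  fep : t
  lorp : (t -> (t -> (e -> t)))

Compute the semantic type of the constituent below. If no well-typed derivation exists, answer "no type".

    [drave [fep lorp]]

no type

[fep lorp]: lorp is (t -> (t -> (e -> t))), fep is t; result (t -> (e -> t)).
At [drave [fep lorp]]: neither e nor (t -> (e -> t)) can take the other as argument; the node is ill-typed.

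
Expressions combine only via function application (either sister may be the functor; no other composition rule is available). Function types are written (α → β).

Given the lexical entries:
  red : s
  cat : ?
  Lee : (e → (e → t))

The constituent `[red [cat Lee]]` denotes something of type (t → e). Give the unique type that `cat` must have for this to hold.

((e → (e → t)) → (s → (t → e)))

[red [cat Lee]] must have type (t → e). The sister red has type s; that is not a function onto (t → e), so [cat Lee] must be the functor, of type (s → (t → e)).
[cat Lee] must have type (s → (t → e)). The sister Lee has type (e → (e → t)); that is not a function onto (s → (t → e)), so cat must be the functor, of type ((e → (e → t)) → (s → (t → e))).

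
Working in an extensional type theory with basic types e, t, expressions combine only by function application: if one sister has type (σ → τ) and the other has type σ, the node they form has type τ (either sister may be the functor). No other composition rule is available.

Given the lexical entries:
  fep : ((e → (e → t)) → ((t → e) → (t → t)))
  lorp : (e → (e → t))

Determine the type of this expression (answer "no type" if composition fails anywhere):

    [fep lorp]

[fep lorp] — fep of type ((e → (e → t)) → ((t → e) → (t → t))) combines with lorp of type (e → (e → t)): type ((t → e) → (t → t)).

((t → e) → (t → t))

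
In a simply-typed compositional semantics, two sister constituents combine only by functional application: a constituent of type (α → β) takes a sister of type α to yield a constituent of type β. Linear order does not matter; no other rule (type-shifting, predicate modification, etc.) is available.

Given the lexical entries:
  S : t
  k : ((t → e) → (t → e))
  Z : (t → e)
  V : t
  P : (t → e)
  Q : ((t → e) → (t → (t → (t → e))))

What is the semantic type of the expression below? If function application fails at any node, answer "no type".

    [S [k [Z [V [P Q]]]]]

no type

[P Q]: ((t → e) → (t → (t → (t → e)))) applied to (t → e) yields (t → (t → (t → e))).
[V [P Q]]: (t → (t → (t → e))) applied to t yields (t → (t → e)).
[Z [V [P Q]]]: (t → e) and (t → (t → e)) cannot combine by function application — type clash.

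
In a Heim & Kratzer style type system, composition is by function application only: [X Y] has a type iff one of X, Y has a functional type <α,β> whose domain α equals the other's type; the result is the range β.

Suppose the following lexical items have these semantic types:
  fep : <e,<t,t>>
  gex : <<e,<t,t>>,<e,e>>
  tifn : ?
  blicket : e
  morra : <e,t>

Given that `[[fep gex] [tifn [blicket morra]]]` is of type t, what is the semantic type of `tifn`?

[[fep gex] [tifn [blicket morra]]] must have type t. The sister [fep gex] has type <e,e>; that is not a function onto t, so [tifn [blicket morra]] must be the functor, of type <<e,e>,t>.
[tifn [blicket morra]] must have type <<e,e>,t>. The sister [blicket morra] has type t; that is not a function onto <<e,e>,t>, so tifn must be the functor, of type <t,<<e,e>,t>>.

<t,<<e,e>,t>>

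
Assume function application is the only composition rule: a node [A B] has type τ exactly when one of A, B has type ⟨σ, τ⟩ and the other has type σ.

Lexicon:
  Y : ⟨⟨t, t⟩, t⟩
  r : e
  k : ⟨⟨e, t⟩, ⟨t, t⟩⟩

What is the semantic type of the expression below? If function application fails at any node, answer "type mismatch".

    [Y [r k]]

type mismatch

[r k]: e with ⟨⟨e, t⟩, ⟨t, t⟩⟩ — neither is a function whose domain matches the other; composition fails here.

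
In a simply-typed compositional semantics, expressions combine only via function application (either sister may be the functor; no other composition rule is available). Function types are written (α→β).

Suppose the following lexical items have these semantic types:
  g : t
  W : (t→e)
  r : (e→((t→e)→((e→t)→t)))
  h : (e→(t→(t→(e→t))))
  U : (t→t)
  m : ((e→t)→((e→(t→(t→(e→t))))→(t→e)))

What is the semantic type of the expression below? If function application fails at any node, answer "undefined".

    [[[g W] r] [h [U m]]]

undefined

[g W] — W of type (t→e) combines with g of type t: type e.
[[g W] r] — r of type (e→((t→e)→((e→t)→t))) combines with [g W] of type e: type ((t→e)→((e→t)→t)).
[U m]: (t→t) and ((e→t)→((e→(t→(t→(e→t))))→(t→e))) cannot combine by function application — type clash.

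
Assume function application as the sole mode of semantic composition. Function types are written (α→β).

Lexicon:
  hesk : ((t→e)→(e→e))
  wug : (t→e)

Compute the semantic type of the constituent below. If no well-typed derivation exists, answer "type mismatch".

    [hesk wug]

(e→e)

[hesk wug]: hesk is ((t→e)→(e→e)), wug is (t→e); result (e→e).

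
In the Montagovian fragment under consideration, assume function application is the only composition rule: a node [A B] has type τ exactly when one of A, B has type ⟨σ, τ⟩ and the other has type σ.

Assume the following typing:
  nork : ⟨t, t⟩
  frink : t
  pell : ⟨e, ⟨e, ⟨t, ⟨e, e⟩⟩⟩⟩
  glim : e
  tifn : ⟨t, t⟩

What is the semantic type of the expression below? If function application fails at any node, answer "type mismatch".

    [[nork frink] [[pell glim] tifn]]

[nork frink]: nork is ⟨t, t⟩, frink is t; result t.
[pell glim]: pell is ⟨e, ⟨e, ⟨t, ⟨e, e⟩⟩⟩⟩, glim is e; result ⟨e, ⟨t, ⟨e, e⟩⟩⟩.
[[pell glim] tifn]: ⟨e, ⟨t, ⟨e, e⟩⟩⟩ with ⟨t, t⟩ — neither is a function whose domain matches the other; composition fails here.

type mismatch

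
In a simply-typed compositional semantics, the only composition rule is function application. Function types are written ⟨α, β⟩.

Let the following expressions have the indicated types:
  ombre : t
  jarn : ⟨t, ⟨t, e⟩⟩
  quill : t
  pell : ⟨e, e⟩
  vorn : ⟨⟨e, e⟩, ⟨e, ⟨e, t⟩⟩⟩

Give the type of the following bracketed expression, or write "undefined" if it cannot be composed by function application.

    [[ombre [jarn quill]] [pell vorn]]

⟨e, t⟩

At [jarn quill], jarn : ⟨t, ⟨t, e⟩⟩ takes quill : t, giving ⟨t, e⟩.
At [ombre [jarn quill]], [jarn quill] : ⟨t, e⟩ takes ombre : t, giving e.
At [pell vorn], vorn : ⟨⟨e, e⟩, ⟨e, ⟨e, t⟩⟩⟩ takes pell : ⟨e, e⟩, giving ⟨e, ⟨e, t⟩⟩.
At [[ombre [jarn quill]] [pell vorn]], [pell vorn] : ⟨e, ⟨e, t⟩⟩ takes [ombre [jarn quill]] : e, giving ⟨e, t⟩.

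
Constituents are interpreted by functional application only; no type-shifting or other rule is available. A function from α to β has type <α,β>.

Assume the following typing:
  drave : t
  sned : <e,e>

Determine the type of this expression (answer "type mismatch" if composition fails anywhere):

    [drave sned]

type mismatch

[drave sned]: t with <e,e> — neither is a function whose domain matches the other; composition fails here.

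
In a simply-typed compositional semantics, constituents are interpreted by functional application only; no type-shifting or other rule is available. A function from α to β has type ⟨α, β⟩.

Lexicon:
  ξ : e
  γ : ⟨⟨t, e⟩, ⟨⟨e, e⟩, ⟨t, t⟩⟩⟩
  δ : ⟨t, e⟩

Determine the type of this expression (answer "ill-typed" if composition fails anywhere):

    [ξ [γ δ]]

ill-typed

[γ δ]: ⟨⟨t, e⟩, ⟨⟨e, e⟩, ⟨t, t⟩⟩⟩ applied to ⟨t, e⟩ yields ⟨⟨e, e⟩, ⟨t, t⟩⟩.
[ξ [γ δ]]: e with ⟨⟨e, e⟩, ⟨t, t⟩⟩ — neither is a function whose domain matches the other; composition fails here.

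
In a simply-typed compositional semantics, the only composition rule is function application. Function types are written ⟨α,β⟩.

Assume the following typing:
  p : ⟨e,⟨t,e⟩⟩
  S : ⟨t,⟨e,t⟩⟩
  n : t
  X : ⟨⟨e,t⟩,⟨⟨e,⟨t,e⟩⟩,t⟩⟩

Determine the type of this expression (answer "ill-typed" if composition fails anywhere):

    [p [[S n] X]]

[S n] — S of type ⟨t,⟨e,t⟩⟩ combines with n of type t: type ⟨e,t⟩.
[[S n] X] — X of type ⟨⟨e,t⟩,⟨⟨e,⟨t,e⟩⟩,t⟩⟩ combines with [S n] of type ⟨e,t⟩: type ⟨⟨e,⟨t,e⟩⟩,t⟩.
[p [[S n] X]] — [[S n] X] of type ⟨⟨e,⟨t,e⟩⟩,t⟩ combines with p of type ⟨e,⟨t,e⟩⟩: type t.

t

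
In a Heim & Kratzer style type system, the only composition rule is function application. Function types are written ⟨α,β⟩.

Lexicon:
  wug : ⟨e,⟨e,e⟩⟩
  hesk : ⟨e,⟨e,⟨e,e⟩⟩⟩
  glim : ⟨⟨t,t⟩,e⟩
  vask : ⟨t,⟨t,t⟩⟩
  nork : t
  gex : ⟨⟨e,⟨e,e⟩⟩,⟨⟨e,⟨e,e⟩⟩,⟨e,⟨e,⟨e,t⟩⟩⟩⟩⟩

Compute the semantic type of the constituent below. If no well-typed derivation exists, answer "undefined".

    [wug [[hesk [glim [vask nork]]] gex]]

[vask nork]: ⟨t,⟨t,t⟩⟩ applied to t yields ⟨t,t⟩.
[glim [vask nork]]: ⟨⟨t,t⟩,e⟩ applied to ⟨t,t⟩ yields e.
[hesk [glim [vask nork]]]: ⟨e,⟨e,⟨e,e⟩⟩⟩ applied to e yields ⟨e,⟨e,e⟩⟩.
[[hesk [glim [vask nork]]] gex]: ⟨⟨e,⟨e,e⟩⟩,⟨⟨e,⟨e,e⟩⟩,⟨e,⟨e,⟨e,t⟩⟩⟩⟩⟩ applied to ⟨e,⟨e,e⟩⟩ yields ⟨⟨e,⟨e,e⟩⟩,⟨e,⟨e,⟨e,t⟩⟩⟩⟩.
[wug [[hesk [glim [vask nork]]] gex]]: ⟨⟨e,⟨e,e⟩⟩,⟨e,⟨e,⟨e,t⟩⟩⟩⟩ applied to ⟨e,⟨e,e⟩⟩ yields ⟨e,⟨e,⟨e,t⟩⟩⟩.

⟨e,⟨e,⟨e,t⟩⟩⟩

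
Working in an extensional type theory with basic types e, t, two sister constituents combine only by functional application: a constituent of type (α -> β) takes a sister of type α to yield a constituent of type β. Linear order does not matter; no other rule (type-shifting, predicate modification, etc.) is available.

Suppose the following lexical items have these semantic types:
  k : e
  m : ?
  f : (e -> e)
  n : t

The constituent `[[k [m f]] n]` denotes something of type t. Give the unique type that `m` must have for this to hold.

[[k [m f]] n] is required to be t. n : t cannot yield t as functor, so [k [m f]] : (t -> t).
[k [m f]] is required to be (t -> t). k : e cannot yield (t -> t) as functor, so [m f] : (e -> (t -> t)).
[m f] is required to be (e -> (t -> t)). f : (e -> e) cannot yield (e -> (t -> t)) as functor, so m : ((e -> e) -> (e -> (t -> t))).

((e -> e) -> (e -> (t -> t)))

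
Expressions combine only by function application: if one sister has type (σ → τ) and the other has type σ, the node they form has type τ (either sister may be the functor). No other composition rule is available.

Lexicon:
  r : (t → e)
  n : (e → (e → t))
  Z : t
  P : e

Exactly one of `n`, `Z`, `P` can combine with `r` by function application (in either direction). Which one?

n : (e → (e → t)) — does not combine with r.
Z — combines: r : (t → e) takes Z : t as argument, giving e.
P : e — does not combine with r.

Z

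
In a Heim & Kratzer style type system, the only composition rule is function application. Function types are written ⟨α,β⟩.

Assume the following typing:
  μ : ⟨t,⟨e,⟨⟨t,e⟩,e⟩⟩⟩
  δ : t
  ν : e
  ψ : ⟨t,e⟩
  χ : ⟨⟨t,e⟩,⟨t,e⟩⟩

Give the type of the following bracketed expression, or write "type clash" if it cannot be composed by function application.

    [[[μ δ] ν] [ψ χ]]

e

[μ δ]: μ is ⟨t,⟨e,⟨⟨t,e⟩,e⟩⟩⟩, δ is t; result ⟨e,⟨⟨t,e⟩,e⟩⟩.
[[μ δ] ν]: [μ δ] is ⟨e,⟨⟨t,e⟩,e⟩⟩, ν is e; result ⟨⟨t,e⟩,e⟩.
[ψ χ]: χ is ⟨⟨t,e⟩,⟨t,e⟩⟩, ψ is ⟨t,e⟩; result ⟨t,e⟩.
[[[μ δ] ν] [ψ χ]]: [[μ δ] ν] is ⟨⟨t,e⟩,e⟩, [ψ χ] is ⟨t,e⟩; result e.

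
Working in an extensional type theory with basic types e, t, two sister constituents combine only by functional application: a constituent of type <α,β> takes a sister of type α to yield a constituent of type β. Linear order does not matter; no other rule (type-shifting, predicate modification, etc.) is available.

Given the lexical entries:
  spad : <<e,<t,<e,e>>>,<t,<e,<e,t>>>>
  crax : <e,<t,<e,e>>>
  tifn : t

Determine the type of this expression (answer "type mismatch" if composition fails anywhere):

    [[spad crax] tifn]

<e,<e,t>>

[spad crax]: <<e,<t,<e,e>>>,<t,<e,<e,t>>>> applied to <e,<t,<e,e>>> yields <t,<e,<e,t>>>.
[[spad crax] tifn]: <t,<e,<e,t>>> applied to t yields <e,<e,t>>.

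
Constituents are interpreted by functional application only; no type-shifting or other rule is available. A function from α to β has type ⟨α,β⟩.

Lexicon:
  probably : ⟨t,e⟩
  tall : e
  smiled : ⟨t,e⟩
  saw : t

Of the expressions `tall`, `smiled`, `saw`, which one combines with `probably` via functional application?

tall : e — neither side's domain matches the other.
smiled : ⟨t,e⟩ — neither side's domain matches the other.
saw — combines: probably : ⟨t,e⟩ takes saw : t as argument, giving e.

saw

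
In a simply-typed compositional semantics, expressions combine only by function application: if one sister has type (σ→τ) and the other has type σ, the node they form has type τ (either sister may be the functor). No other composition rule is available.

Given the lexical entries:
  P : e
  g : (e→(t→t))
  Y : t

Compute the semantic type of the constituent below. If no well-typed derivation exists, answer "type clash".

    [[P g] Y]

t

[P g]: functor g : (e→(t→t)), argument P : e; result (t→t).
[[P g] Y]: functor [P g] : (t→t), argument Y : t; result t.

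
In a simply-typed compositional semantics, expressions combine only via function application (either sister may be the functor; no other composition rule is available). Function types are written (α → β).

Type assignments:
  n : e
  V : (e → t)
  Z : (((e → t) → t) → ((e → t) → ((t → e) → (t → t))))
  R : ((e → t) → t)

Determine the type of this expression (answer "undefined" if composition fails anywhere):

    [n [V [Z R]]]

[Z R]: functor Z : (((e → t) → t) → ((e → t) → ((t → e) → (t → t)))), argument R : ((e → t) → t); result ((e → t) → ((t → e) → (t → t))).
[V [Z R]]: functor [Z R] : ((e → t) → ((t → e) → (t → t))), argument V : (e → t); result ((t → e) → (t → t)).
At [n [V [Z R]]]: neither e nor ((t → e) → (t → t)) can take the other as argument; the node is ill-typed.

undefined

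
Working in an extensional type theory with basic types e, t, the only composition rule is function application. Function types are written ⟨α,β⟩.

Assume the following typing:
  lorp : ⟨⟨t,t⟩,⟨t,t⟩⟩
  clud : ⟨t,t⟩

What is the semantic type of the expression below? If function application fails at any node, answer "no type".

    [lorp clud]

⟨t,t⟩

At [lorp clud], lorp : ⟨⟨t,t⟩,⟨t,t⟩⟩ takes clud : ⟨t,t⟩, giving ⟨t,t⟩.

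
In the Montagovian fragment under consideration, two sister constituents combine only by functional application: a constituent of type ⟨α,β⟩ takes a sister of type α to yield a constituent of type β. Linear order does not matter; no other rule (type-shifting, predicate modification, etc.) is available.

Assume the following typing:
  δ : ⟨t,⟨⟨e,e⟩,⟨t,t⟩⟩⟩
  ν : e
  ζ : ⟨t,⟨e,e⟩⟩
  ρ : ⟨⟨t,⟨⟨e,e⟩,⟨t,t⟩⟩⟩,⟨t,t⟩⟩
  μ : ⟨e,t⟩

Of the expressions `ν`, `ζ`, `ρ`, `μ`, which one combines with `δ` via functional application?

ν : e — does not combine with δ.
ζ : ⟨t,⟨e,e⟩⟩ — does not combine with δ.
ρ — combines: ρ : ⟨⟨t,⟨⟨e,e⟩,⟨t,t⟩⟩⟩,⟨t,t⟩⟩ takes δ : ⟨t,⟨⟨e,e⟩,⟨t,t⟩⟩⟩ as argument, giving ⟨t,t⟩.
μ : ⟨e,t⟩ — does not combine with δ.

ρ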